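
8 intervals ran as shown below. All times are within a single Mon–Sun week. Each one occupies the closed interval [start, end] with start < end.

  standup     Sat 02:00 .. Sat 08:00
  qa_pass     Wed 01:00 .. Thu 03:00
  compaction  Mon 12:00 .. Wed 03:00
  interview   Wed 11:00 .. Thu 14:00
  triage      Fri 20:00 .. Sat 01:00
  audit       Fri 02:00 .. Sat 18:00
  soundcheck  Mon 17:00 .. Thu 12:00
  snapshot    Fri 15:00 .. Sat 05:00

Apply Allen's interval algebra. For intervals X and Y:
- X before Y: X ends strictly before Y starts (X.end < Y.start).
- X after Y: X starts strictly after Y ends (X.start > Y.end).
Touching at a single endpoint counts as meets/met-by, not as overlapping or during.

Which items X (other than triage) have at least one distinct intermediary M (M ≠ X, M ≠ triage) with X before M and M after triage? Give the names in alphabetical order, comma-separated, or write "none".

compaction, interview, qa_pass, soundcheck

Target triage = [Fri 20:00, Sat 01:00].
Intermediaries M with M after triage: standup.
Via standup — items with X before standup: compaction, interview, qa_pass, soundcheck.
Union: compaction, interview, qa_pass, soundcheck.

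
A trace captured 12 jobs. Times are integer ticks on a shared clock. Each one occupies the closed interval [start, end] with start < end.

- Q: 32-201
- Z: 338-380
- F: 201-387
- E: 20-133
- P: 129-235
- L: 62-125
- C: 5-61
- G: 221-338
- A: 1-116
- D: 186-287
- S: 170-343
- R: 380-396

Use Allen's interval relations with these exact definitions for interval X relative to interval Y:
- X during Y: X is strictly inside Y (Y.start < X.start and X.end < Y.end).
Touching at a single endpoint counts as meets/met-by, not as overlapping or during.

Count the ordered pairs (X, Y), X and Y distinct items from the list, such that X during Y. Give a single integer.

Checking all 132 ordered pairs for relation 'during'; matching pairs in alphabetical order:
(C, A): C during A ✓
(D, S): D during S ✓
(G, F): G during F ✓
(G, S): G during S ✓
(L, E): L during E ✓
(L, Q): L during Q ✓
(Z, F): Z during F ✓
Count: 7.

7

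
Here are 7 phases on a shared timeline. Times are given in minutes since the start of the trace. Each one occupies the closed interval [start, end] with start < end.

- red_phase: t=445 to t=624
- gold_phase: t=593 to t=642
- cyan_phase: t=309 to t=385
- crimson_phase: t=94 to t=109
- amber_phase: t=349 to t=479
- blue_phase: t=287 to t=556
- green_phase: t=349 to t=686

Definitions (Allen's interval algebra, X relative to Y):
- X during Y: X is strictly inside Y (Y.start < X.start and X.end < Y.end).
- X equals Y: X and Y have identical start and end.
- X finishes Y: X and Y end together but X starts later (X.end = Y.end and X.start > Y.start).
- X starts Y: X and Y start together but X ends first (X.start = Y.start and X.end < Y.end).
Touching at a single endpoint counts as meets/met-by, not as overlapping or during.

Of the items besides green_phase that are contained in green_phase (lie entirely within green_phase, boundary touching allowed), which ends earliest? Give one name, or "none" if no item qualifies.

amber_phase

Target green_phase = [t=349, t=686].
amber_phase [t=349, t=479] → starts → candidate.
blue_phase [t=287, t=556] → overlaps → excluded.
crimson_phase [t=94, t=109] → before → excluded.
cyan_phase [t=309, t=385] → overlaps → excluded.
gold_phase [t=593, t=642] → during → candidate.
red_phase [t=445, t=624] → during → candidate.
Among candidates, earliest end is t=479 → amber_phase.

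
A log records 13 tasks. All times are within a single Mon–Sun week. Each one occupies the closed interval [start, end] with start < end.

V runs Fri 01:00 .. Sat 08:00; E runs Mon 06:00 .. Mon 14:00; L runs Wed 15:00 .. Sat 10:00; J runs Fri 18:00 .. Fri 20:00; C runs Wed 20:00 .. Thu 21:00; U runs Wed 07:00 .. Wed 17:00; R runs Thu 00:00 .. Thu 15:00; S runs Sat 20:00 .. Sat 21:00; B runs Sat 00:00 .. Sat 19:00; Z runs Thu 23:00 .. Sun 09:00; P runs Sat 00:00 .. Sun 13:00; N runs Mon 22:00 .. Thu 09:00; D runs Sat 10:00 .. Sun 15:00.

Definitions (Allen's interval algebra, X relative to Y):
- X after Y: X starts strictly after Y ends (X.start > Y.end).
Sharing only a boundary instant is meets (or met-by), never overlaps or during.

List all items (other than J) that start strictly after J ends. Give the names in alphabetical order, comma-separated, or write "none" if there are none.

B, D, P, S

Target J = [Fri 18:00, Fri 20:00].
B [Sat 00:00, Sat 19:00] → after → yes.
C [Wed 20:00, Thu 21:00] → before → no.
D [Sat 10:00, Sun 15:00] → after → yes.
E [Mon 06:00, Mon 14:00] → before → no.
L [Wed 15:00, Sat 10:00] → contains → no.
N [Mon 22:00, Thu 09:00] → before → no.
P [Sat 00:00, Sun 13:00] → after → yes.
R [Thu 00:00, Thu 15:00] → before → no.
S [Sat 20:00, Sat 21:00] → after → yes.
U [Wed 07:00, Wed 17:00] → before → no.
V [Fri 01:00, Sat 08:00] → contains → no.
Z [Thu 23:00, Sun 09:00] → contains → no.
Result: B, D, P, S.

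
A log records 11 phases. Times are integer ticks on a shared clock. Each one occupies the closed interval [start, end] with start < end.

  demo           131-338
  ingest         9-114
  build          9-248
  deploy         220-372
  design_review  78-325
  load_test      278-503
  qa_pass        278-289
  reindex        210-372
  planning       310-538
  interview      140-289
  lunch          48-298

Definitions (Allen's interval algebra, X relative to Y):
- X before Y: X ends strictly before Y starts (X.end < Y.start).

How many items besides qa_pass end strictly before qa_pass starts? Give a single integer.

2

Target qa_pass = [278, 289].
build [9, 248] → before → counts.
demo [131, 338] → contains → no.
deploy [220, 372] → contains → no.
design_review [78, 325] → contains → no.
ingest [9, 114] → before → counts.
interview [140, 289] → finished-by → no.
load_test [278, 503] → started-by → no.
lunch [48, 298] → contains → no.
planning [310, 538] → after → no.
reindex [210, 372] → contains → no.
Total: 2.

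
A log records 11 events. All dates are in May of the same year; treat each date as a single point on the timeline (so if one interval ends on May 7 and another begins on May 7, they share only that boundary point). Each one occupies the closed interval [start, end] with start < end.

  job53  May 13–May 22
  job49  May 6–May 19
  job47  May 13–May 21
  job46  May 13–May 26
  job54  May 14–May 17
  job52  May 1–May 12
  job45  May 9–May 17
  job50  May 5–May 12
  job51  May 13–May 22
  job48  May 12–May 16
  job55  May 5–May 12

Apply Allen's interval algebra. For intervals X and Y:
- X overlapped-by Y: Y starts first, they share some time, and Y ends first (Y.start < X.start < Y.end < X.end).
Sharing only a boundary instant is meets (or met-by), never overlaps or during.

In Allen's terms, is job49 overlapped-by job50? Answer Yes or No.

job49 = [May 6, May 19], job50 = [May 5, May 12].
Actual relation of job49 to job50: overlapped-by.
Asked whether 'overlapped-by' holds → Yes.

Yes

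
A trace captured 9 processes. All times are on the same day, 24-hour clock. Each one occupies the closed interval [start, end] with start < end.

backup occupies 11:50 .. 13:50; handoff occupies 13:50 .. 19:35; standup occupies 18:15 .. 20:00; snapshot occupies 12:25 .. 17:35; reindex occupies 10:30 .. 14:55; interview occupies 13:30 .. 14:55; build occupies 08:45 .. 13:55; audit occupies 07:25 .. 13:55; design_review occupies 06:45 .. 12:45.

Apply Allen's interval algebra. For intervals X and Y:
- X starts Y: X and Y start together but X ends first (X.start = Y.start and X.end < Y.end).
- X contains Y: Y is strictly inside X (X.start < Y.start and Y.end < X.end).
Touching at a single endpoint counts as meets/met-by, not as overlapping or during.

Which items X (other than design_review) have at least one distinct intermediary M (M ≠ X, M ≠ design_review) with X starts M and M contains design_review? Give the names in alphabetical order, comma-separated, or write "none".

Target design_review = [06:45, 12:45].
Intermediaries M with M contains design_review: none.
Union: none.

none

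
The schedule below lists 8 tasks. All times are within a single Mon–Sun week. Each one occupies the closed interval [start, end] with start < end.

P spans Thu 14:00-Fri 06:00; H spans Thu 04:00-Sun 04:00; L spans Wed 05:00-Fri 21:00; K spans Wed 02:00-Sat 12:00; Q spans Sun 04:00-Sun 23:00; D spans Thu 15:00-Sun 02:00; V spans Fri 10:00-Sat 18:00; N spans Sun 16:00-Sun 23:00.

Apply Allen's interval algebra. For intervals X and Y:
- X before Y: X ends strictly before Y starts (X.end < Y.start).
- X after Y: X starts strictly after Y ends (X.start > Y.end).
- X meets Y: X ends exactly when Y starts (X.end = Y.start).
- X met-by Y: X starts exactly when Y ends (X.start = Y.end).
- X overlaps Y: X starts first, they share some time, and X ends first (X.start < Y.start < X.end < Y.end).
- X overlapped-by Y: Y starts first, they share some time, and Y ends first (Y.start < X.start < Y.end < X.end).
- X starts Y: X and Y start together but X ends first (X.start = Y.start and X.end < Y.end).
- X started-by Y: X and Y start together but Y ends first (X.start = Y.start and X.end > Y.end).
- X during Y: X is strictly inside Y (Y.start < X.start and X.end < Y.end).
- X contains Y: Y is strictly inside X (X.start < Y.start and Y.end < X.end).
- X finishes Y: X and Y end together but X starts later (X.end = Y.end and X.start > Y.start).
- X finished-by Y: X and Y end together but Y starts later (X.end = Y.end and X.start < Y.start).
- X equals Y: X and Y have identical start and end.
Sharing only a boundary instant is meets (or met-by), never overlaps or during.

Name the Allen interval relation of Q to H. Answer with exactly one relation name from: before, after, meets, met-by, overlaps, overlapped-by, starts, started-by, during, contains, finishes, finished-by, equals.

met-by

Q = [Sun 04:00, Sun 23:00]; H = [Thu 04:00, Sun 04:00].
Compare endpoints: Q.start > H.start, Q.start = H.end, Q.end > H.start, Q.end > H.end.
That pattern is 'met-by'.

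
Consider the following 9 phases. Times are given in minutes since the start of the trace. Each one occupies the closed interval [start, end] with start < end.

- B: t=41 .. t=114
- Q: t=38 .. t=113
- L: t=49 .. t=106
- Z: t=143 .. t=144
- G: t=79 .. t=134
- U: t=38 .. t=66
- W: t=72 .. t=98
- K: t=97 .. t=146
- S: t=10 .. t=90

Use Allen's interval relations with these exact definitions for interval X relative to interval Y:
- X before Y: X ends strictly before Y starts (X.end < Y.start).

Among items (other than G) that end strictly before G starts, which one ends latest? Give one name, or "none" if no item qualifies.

Target G = [t=79, t=134].
B [t=41, t=114] → overlaps → excluded.
K [t=97, t=146] → overlapped-by → excluded.
L [t=49, t=106] → overlaps → excluded.
Q [t=38, t=113] → overlaps → excluded.
S [t=10, t=90] → overlaps → excluded.
U [t=38, t=66] → before → candidate.
W [t=72, t=98] → overlaps → excluded.
Z [t=143, t=144] → after → excluded.
Among candidates, latest end is t=66 → U.

U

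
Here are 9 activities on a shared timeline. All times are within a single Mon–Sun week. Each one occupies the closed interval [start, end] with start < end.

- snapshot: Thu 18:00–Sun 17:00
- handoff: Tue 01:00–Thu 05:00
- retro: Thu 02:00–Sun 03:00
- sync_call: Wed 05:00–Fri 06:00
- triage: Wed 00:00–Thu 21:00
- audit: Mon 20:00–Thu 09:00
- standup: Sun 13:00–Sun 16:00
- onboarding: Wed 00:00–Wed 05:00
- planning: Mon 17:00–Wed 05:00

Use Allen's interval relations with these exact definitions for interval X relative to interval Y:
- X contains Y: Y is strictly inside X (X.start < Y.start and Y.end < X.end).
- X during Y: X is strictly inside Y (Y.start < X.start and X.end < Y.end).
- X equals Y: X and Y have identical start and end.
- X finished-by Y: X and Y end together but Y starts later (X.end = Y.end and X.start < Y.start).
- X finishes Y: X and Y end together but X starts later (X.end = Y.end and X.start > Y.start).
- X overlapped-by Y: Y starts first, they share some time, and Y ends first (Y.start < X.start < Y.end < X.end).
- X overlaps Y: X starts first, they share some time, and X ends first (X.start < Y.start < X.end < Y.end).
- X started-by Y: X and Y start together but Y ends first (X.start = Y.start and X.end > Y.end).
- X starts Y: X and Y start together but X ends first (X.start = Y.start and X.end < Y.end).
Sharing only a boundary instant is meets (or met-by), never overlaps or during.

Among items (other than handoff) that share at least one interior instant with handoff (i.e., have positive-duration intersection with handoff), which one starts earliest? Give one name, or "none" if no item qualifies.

planning

Target handoff = [Tue 01:00, Thu 05:00].
audit [Mon 20:00, Thu 09:00] → contains → candidate.
onboarding [Wed 00:00, Wed 05:00] → during → candidate.
planning [Mon 17:00, Wed 05:00] → overlaps → candidate.
retro [Thu 02:00, Sun 03:00] → overlapped-by → candidate.
snapshot [Thu 18:00, Sun 17:00] → after → excluded.
standup [Sun 13:00, Sun 16:00] → after → excluded.
sync_call [Wed 05:00, Fri 06:00] → overlapped-by → candidate.
triage [Wed 00:00, Thu 21:00] → overlapped-by → candidate.
Among candidates, earliest start is Mon 17:00 → planning.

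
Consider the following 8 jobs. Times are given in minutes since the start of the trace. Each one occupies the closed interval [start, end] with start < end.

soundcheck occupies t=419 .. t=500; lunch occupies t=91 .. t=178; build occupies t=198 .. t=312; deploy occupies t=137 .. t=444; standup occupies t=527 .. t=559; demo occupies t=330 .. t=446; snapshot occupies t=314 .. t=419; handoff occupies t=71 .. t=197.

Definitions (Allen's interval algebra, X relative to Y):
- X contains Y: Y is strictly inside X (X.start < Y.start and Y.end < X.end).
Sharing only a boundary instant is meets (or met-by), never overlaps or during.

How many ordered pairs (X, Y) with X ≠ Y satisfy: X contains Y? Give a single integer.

3

Checking all 56 ordered pairs for relation 'contains'; matching pairs in alphabetical order:
(deploy, build): deploy contains build ✓
(deploy, snapshot): deploy contains snapshot ✓
(handoff, lunch): handoff contains lunch ✓
Count: 3.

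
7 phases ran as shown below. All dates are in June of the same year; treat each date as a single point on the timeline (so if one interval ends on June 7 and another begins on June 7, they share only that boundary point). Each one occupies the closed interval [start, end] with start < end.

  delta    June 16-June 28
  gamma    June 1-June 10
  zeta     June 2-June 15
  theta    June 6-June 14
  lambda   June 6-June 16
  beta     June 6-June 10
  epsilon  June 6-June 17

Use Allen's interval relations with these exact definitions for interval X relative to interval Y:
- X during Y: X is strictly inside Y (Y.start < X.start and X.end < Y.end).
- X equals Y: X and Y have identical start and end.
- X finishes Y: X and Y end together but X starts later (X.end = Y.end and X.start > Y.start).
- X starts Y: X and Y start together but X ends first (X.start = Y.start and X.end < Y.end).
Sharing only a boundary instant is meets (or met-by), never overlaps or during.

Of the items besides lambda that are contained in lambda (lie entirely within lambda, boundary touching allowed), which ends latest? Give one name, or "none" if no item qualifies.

theta

Target lambda = [June 6, June 16].
beta [June 6, June 10] → starts → candidate.
delta [June 16, June 28] → met-by → excluded.
epsilon [June 6, June 17] → started-by → excluded.
gamma [June 1, June 10] → overlaps → excluded.
theta [June 6, June 14] → starts → candidate.
zeta [June 2, June 15] → overlaps → excluded.
Among candidates, latest end is June 14 → theta.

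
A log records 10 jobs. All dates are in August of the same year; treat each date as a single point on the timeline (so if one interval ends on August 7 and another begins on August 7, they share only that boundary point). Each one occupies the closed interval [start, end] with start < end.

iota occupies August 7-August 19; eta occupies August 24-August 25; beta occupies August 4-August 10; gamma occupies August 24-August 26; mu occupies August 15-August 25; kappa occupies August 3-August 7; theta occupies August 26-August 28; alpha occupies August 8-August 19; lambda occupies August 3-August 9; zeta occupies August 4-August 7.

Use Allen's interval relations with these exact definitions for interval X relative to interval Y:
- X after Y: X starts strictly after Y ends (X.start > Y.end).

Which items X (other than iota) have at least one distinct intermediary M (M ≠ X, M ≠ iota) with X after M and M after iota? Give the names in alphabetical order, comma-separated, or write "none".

theta

Target iota = [August 7, August 19].
Intermediaries M with M after iota: eta, gamma, theta.
Via eta — items with X after eta: theta.
Via gamma — items with X after gamma: none.
Via theta — items with X after theta: none.
Union: theta.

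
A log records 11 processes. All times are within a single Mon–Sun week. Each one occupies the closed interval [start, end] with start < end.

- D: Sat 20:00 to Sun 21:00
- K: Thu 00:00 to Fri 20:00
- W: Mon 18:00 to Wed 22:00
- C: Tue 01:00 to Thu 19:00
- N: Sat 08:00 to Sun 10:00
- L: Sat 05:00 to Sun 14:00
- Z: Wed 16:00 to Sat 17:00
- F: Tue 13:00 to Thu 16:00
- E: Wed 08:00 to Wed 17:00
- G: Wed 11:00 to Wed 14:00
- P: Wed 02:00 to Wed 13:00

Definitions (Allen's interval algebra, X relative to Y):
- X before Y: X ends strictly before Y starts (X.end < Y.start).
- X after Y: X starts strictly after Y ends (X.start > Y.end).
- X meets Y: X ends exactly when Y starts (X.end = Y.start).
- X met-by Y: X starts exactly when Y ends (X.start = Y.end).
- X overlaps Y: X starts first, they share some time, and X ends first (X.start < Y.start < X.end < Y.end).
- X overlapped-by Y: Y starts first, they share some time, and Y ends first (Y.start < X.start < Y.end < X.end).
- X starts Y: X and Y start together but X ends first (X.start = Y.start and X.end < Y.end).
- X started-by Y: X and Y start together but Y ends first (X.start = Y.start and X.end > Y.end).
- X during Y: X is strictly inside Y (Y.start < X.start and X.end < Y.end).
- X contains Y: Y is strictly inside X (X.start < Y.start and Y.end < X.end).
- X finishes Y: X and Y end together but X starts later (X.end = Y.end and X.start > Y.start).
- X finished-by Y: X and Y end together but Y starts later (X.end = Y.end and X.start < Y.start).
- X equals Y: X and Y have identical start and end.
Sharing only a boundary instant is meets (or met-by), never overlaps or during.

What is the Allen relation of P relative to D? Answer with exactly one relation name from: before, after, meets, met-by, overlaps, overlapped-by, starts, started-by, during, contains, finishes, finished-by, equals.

before

P = [Wed 02:00, Wed 13:00]; D = [Sat 20:00, Sun 21:00].
Compare endpoints: P.start < D.start, P.start < D.end, P.end < D.start, P.end < D.end.
That pattern is 'before'.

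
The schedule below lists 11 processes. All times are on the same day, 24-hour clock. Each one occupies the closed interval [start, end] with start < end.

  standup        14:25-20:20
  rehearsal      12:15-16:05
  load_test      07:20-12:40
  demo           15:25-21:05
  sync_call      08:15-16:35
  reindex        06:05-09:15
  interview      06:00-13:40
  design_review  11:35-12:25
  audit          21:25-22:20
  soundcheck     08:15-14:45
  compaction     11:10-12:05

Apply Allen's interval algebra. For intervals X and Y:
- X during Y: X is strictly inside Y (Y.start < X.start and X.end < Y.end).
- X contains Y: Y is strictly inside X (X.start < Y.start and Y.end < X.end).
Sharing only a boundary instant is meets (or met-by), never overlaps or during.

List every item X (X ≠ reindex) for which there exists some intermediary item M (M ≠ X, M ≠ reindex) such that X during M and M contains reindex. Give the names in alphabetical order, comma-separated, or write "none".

compaction, design_review, load_test

Target reindex = [06:05, 09:15].
Intermediaries M with M contains reindex: interview.
Via interview — items with X during interview: compaction, design_review, load_test.
Union: compaction, design_review, load_test.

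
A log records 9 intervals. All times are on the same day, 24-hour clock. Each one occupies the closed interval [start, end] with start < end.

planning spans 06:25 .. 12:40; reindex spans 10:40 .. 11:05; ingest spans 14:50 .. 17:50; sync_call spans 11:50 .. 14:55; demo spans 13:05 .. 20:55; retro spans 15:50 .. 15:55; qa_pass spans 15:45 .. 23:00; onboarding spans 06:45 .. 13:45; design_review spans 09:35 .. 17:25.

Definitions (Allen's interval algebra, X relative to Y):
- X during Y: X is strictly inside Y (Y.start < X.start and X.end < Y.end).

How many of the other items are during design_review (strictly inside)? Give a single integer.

3

Target design_review = [09:35, 17:25].
demo [13:05, 20:55] → overlapped-by → no.
ingest [14:50, 17:50] → overlapped-by → no.
onboarding [06:45, 13:45] → overlaps → no.
planning [06:25, 12:40] → overlaps → no.
qa_pass [15:45, 23:00] → overlapped-by → no.
reindex [10:40, 11:05] → during → counts.
retro [15:50, 15:55] → during → counts.
sync_call [11:50, 14:55] → during → counts.
Total: 3.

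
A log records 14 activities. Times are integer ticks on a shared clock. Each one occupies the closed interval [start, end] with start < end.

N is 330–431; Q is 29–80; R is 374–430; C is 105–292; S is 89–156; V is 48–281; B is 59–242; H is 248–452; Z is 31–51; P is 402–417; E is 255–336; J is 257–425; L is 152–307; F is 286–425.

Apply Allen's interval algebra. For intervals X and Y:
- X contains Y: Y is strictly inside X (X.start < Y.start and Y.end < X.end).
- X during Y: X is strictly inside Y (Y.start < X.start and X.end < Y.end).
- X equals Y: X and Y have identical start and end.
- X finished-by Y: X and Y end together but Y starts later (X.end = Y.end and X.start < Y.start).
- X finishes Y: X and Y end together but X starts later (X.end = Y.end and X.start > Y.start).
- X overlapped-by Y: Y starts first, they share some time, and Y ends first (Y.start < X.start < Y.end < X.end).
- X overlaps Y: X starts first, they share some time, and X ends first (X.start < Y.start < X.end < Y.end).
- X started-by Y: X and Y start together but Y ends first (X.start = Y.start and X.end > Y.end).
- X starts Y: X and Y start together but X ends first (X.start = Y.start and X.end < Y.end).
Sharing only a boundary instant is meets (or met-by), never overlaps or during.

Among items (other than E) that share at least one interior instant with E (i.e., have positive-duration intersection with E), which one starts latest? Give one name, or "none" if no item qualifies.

N

Target E = [255, 336].
B [59, 242] → before → excluded.
C [105, 292] → overlaps → candidate.
F [286, 425] → overlapped-by → candidate.
H [248, 452] → contains → candidate.
J [257, 425] → overlapped-by → candidate.
L [152, 307] → overlaps → candidate.
N [330, 431] → overlapped-by → candidate.
P [402, 417] → after → excluded.
Q [29, 80] → before → excluded.
R [374, 430] → after → excluded.
S [89, 156] → before → excluded.
V [48, 281] → overlaps → candidate.
Z [31, 51] → before → excluded.
Among candidates, latest start is 330 → N.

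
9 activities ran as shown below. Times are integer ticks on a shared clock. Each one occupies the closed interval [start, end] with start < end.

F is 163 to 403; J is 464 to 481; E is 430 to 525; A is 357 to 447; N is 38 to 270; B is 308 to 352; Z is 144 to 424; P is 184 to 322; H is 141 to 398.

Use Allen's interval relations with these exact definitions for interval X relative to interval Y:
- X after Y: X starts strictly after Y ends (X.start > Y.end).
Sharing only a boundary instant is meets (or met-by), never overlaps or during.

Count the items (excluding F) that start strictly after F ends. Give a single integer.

2

Target F = [163, 403].
A [357, 447] → overlapped-by → no.
B [308, 352] → during → no.
E [430, 525] → after → counts.
H [141, 398] → overlaps → no.
J [464, 481] → after → counts.
N [38, 270] → overlaps → no.
P [184, 322] → during → no.
Z [144, 424] → contains → no.
Total: 2.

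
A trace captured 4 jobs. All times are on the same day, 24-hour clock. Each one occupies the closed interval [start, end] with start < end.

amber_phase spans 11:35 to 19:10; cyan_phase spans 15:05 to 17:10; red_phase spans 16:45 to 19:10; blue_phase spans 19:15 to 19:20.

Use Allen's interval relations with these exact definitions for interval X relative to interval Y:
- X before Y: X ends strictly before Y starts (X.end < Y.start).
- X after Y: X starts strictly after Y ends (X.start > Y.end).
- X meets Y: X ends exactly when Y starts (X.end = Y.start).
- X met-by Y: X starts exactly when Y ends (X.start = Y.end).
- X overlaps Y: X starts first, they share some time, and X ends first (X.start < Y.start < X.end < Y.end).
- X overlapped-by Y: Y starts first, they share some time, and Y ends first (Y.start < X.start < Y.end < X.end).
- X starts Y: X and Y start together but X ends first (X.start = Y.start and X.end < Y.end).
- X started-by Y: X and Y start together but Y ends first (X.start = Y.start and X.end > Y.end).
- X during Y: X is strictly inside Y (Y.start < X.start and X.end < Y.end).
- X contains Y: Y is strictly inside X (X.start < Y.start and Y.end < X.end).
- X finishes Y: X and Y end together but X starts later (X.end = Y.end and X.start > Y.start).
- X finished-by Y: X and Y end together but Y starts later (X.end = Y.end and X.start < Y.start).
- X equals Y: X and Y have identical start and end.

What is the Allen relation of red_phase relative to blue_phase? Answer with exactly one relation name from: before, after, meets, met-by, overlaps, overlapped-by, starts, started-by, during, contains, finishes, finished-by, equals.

red_phase = [16:45, 19:10]; blue_phase = [19:15, 19:20].
Compare endpoints: red_phase.start < blue_phase.start, red_phase.start < blue_phase.end, red_phase.end < blue_phase.start, red_phase.end < blue_phase.end.
That pattern is 'before'.

before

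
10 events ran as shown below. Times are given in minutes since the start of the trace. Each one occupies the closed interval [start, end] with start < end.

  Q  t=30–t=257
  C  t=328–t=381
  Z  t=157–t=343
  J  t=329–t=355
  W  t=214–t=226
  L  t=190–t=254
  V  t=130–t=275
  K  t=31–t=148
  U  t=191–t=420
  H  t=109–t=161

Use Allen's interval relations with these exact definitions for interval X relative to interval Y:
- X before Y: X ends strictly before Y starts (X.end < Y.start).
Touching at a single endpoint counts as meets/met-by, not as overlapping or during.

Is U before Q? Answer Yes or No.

U = [t=191, t=420], Q = [t=30, t=257].
Actual relation of U to Q: overlapped-by.
Asked whether 'before' holds → No.

No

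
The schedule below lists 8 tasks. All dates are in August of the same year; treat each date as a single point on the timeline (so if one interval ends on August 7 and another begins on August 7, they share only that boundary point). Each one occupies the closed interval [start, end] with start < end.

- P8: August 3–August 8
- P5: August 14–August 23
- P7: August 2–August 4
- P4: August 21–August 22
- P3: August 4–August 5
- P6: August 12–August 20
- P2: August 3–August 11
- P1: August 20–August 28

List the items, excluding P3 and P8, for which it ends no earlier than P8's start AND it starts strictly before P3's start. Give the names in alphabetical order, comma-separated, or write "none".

Conditions: its end is no earlier than P8's start (X.end >= August 3) AND its start is strictly before P3's start (X.start < August 4).
P1: end August 28 >= August 3? ✓; start August 20 < August 4? ✗ → no.
P2: end August 11 >= August 3? ✓; start August 3 < August 4? ✓ → yes.
P4: end August 22 >= August 3? ✓; start August 21 < August 4? ✗ → no.
P5: end August 23 >= August 3? ✓; start August 14 < August 4? ✗ → no.
P6: end August 20 >= August 3? ✓; start August 12 < August 4? ✗ → no.
P7: end August 4 >= August 3? ✓; start August 2 < August 4? ✓ → yes.
Result: P2, P7.

P2, P7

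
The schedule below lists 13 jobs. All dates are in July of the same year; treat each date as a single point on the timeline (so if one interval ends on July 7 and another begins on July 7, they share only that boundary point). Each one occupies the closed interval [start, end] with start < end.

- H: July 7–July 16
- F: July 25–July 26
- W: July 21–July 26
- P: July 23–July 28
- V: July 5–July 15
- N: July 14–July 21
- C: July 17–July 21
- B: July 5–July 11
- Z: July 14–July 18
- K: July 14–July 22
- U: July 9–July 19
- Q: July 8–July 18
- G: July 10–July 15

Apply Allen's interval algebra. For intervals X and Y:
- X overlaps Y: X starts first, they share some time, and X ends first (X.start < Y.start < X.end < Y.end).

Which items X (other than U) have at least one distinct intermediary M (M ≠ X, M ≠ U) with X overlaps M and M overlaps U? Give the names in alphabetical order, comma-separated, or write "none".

B, H, V

Target U = [July 9, July 19].
Intermediaries M with M overlaps U: B, H, Q, V.
Via B — items with X overlaps B: none.
Via H — items with X overlaps H: B, V.
Via Q — items with X overlaps Q: B, H, V.
Via V — items with X overlaps V: none.
Union: B, H, V.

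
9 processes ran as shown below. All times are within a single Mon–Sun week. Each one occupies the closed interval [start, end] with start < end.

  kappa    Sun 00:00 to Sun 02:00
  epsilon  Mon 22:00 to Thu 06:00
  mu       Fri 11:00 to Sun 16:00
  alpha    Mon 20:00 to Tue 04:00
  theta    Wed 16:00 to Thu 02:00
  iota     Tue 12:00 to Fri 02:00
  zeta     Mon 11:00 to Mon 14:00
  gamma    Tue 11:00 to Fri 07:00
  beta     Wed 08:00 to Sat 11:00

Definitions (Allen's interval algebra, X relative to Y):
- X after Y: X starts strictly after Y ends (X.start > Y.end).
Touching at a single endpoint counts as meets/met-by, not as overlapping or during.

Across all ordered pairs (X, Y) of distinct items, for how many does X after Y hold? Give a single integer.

23

Checking all 72 ordered pairs for relation 'after'; matching pairs in alphabetical order:
(alpha, zeta): alpha after zeta ✓
(beta, alpha): beta after alpha ✓
(beta, zeta): beta after zeta ✓
(epsilon, zeta): epsilon after zeta ✓
(gamma, alpha): gamma after alpha ✓
(gamma, zeta): gamma after zeta ✓
(iota, alpha): iota after alpha ✓
(iota, zeta): iota after zeta ✓
(kappa, alpha): kappa after alpha ✓
(kappa, beta): kappa after beta ✓
(kappa, epsilon): kappa after epsilon ✓
(kappa, gamma): kappa after gamma ✓
(kappa, iota): kappa after iota ✓
(kappa, theta): kappa after theta ✓
(kappa, zeta): kappa after zeta ✓
(mu, alpha): mu after alpha ✓
(mu, epsilon): mu after epsilon ✓
(mu, gamma): mu after gamma ✓
(mu, iota): mu after iota ✓
(mu, theta): mu after theta ✓
(mu, zeta): mu after zeta ✓
(theta, alpha): theta after alpha ✓
(theta, zeta): theta after zeta ✓
Count: 23.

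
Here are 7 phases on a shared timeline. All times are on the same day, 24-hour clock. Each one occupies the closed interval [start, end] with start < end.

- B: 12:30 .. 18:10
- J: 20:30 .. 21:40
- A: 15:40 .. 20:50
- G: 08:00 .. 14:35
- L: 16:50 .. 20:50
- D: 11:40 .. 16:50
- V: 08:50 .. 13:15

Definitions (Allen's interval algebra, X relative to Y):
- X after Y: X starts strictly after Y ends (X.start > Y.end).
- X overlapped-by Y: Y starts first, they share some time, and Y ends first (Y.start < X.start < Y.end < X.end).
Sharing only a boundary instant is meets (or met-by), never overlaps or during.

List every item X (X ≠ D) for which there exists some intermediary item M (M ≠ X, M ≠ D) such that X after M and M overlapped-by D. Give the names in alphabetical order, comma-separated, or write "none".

Target D = [11:40, 16:50].
Intermediaries M with M overlapped-by D: A, B.
Via A — items with X after A: none.
Via B — items with X after B: J.
Union: J.

J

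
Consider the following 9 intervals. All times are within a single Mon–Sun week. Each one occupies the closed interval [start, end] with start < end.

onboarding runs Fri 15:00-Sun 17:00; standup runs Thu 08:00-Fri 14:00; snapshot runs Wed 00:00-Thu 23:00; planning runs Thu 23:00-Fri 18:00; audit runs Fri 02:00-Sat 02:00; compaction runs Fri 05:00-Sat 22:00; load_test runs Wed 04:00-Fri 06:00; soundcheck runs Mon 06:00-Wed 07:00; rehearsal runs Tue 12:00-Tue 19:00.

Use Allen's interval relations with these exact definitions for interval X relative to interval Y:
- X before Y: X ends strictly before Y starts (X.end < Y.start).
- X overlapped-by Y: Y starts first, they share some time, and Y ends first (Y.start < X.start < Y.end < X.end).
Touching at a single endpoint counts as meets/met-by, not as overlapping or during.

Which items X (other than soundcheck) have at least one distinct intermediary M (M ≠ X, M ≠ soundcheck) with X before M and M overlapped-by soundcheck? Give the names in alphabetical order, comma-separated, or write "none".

rehearsal

Target soundcheck = [Mon 06:00, Wed 07:00].
Intermediaries M with M overlapped-by soundcheck: load_test, snapshot.
Via load_test — items with X before load_test: rehearsal.
Via snapshot — items with X before snapshot: rehearsal.
Union: rehearsal.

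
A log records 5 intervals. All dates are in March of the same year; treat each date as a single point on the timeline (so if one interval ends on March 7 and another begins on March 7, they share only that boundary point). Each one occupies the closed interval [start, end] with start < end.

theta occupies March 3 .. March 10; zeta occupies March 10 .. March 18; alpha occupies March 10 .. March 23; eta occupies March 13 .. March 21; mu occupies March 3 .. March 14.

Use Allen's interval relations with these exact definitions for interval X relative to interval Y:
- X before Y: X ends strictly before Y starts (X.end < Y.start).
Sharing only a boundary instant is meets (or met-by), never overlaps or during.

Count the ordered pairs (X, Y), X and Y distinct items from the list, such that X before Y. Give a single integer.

Checking all 20 ordered pairs for relation 'before'; matching pairs in alphabetical order:
(theta, eta): theta before eta ✓
Count: 1.

1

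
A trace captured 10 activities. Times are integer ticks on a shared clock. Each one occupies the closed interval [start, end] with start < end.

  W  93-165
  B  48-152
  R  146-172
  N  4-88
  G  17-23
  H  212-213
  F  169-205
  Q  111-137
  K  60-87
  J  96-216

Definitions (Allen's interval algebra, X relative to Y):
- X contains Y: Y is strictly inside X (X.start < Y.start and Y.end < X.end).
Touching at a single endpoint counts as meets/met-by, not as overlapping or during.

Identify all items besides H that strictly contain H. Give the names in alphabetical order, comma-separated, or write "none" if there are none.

Target H = [212, 213].
B [48, 152] → before → no.
F [169, 205] → before → no.
G [17, 23] → before → no.
J [96, 216] → contains → yes.
K [60, 87] → before → no.
N [4, 88] → before → no.
Q [111, 137] → before → no.
R [146, 172] → before → no.
W [93, 165] → before → no.
Result: J.

J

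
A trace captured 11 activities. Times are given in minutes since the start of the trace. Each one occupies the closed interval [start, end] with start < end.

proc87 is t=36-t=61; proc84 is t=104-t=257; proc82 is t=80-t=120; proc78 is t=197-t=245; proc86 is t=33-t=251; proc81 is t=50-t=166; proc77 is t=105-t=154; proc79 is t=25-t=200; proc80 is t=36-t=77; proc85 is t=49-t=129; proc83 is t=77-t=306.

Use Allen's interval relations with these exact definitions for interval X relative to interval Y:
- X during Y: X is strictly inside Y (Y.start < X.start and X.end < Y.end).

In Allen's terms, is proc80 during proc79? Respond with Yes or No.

Yes

proc80 = [t=36, t=77], proc79 = [t=25, t=200].
Actual relation of proc80 to proc79: during.
Asked whether 'during' holds → Yes.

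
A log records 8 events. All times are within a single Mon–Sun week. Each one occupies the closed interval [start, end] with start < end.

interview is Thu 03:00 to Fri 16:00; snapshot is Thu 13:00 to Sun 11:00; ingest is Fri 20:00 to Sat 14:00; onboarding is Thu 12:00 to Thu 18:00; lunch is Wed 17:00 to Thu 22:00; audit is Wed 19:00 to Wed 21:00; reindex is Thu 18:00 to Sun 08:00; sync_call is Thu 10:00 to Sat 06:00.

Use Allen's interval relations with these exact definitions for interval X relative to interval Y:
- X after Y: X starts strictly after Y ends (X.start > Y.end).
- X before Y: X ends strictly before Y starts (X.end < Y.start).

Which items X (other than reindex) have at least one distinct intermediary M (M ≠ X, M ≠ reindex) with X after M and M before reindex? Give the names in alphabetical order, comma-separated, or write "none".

Target reindex = [Thu 18:00, Sun 08:00].
Intermediaries M with M before reindex: audit.
Via audit — items with X after audit: ingest, interview, onboarding, snapshot, sync_call.
Union: ingest, interview, onboarding, snapshot, sync_call.

ingest, interview, onboarding, snapshot, sync_call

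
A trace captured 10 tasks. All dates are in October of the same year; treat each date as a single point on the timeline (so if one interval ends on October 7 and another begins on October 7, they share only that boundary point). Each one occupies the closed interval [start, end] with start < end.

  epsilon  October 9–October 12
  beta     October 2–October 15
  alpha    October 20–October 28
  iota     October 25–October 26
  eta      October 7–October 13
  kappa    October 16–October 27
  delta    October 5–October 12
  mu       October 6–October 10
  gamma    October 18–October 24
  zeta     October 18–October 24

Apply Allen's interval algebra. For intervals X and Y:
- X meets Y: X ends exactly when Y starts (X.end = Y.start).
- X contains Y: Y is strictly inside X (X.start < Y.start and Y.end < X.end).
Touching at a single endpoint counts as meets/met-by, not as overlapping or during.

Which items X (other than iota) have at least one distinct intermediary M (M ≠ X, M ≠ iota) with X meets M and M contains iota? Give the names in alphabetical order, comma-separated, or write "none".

none

Target iota = [October 25, October 26].
Intermediaries M with M contains iota: alpha, kappa.
Via alpha — items with X meets alpha: none.
Via kappa — items with X meets kappa: none.
Union: none.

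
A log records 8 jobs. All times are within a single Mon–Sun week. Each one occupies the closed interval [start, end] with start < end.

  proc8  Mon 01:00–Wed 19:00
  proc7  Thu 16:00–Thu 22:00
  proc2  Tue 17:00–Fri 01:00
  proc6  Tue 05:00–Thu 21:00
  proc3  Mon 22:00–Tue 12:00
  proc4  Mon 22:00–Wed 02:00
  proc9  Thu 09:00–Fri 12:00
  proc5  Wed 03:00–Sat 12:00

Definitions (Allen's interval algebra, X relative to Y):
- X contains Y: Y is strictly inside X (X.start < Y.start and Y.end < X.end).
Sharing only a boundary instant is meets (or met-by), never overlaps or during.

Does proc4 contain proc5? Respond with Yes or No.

No

proc4 = [Mon 22:00, Wed 02:00], proc5 = [Wed 03:00, Sat 12:00].
Actual relation of proc4 to proc5: before.
Asked whether 'contains' holds → No.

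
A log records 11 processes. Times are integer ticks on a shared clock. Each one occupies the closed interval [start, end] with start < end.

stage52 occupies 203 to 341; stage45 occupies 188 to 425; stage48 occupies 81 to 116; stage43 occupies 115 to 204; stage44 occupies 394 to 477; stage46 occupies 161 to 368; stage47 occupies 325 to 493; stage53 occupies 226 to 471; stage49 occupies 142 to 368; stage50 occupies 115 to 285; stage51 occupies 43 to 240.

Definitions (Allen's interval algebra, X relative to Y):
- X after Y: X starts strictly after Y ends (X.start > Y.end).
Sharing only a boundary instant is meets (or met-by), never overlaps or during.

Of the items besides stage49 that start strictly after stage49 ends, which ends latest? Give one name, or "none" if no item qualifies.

stage44

Target stage49 = [142, 368].
stage43 [115, 204] → overlaps → excluded.
stage44 [394, 477] → after → candidate.
stage45 [188, 425] → overlapped-by → excluded.
stage46 [161, 368] → finishes → excluded.
stage47 [325, 493] → overlapped-by → excluded.
stage48 [81, 116] → before → excluded.
stage50 [115, 285] → overlaps → excluded.
stage51 [43, 240] → overlaps → excluded.
stage52 [203, 341] → during → excluded.
stage53 [226, 471] → overlapped-by → excluded.
Among candidates, latest end is 477 → stage44.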